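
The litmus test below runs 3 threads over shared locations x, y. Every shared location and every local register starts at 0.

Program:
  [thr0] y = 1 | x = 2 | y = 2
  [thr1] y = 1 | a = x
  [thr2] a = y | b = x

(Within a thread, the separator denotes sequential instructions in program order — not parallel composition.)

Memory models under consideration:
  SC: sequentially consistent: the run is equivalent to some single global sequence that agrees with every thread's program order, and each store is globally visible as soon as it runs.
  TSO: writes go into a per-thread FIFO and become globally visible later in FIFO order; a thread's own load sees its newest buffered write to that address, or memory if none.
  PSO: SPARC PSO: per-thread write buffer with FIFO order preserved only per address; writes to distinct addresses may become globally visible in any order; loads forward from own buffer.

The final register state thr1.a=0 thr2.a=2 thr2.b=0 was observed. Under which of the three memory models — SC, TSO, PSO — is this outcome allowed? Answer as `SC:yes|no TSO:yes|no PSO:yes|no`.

SC:no TSO:no PSO:yes

outcome vector order: (thr1.a,thr2.a,thr2.b)
SC: 10 outcomes — {000, 002, 010, 012, 022, 200, 202, 210, 212, 222}
TSO: 10 outcomes — {000, 002, 010, 012, 022, 200, 202, 210, 212, 222}
PSO: 12 outcomes — {000, 002, 010, 012, 020, 022, 200, 202, 210, 212, 220, 222}
target 020 ∈ {PSO}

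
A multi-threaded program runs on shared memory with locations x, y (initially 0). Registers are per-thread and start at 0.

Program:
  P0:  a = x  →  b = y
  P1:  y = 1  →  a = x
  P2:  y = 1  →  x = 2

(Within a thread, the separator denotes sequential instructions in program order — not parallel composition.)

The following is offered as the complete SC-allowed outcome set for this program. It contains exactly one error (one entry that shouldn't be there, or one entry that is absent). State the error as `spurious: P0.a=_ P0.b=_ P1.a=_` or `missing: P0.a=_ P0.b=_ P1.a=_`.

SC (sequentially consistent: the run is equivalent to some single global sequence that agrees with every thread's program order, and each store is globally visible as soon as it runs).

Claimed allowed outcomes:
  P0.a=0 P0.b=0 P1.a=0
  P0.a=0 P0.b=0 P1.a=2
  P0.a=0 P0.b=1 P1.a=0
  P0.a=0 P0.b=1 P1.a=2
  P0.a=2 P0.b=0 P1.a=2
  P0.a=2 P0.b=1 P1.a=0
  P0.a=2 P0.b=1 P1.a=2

spurious: P0.a=2 P0.b=0 P1.a=2

outcome vector order: (P0.a,P0.b,P1.a)
SC (6): (0,0,0); (0,0,2); (0,1,0); (0,1,2); (2,1,0); (2,1,2)
claimed∖SC = {(2,0,2)}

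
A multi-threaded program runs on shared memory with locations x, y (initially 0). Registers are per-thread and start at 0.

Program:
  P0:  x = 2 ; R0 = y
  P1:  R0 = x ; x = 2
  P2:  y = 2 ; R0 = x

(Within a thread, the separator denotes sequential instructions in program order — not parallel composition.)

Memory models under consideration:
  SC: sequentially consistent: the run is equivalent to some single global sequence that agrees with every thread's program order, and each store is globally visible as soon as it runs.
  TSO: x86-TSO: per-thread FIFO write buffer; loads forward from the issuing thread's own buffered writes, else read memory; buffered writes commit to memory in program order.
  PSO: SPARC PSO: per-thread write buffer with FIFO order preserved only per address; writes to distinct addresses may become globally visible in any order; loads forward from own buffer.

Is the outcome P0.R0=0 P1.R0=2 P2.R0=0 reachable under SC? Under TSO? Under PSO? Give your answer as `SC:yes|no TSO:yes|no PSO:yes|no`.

outcome vector order: (P0.R0,P1.R0,P2.R0)
[SC] allowed = {002 022 200 202 220 222}
[TSO] allowed = {000 002 020 022 200 202 220 222}
[PSO] allowed = {000 002 020 022 200 202 220 222}
target 020 ∈ {TSO,PSO}

SC:no TSO:yes PSO:yes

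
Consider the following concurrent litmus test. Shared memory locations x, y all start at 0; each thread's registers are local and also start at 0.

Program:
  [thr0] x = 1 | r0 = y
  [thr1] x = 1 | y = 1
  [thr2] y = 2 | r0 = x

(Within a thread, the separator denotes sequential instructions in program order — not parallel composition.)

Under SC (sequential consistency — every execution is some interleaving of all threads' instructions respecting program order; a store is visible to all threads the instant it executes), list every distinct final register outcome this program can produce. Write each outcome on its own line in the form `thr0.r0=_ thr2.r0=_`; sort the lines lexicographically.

outcome vector order: (thr0.r0,thr2.r0)
|SC outcomes| = 5

thr0.r0=0 thr2.r0=1
thr0.r0=1 thr2.r0=0
thr0.r0=1 thr2.r0=1
thr0.r0=2 thr2.r0=0
thr0.r0=2 thr2.r0=1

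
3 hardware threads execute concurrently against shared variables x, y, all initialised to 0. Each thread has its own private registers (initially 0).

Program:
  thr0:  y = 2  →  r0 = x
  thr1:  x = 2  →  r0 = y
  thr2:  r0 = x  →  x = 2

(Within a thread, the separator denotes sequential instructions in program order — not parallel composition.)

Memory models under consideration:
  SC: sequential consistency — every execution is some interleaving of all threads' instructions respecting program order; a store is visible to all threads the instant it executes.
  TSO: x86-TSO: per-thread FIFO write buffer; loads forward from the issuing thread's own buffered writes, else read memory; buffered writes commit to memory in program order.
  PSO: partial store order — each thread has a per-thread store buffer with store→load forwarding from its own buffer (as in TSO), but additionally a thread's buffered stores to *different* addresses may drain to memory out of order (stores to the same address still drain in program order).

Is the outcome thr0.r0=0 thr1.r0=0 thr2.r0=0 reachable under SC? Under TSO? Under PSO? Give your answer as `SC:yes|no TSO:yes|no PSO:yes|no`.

outcome vector order: (thr0.r0,thr1.r0,thr2.r0)
under SC → 020 022 200 202 220 222
under TSO → 000 002 020 022 200 202 220 222
under PSO → 000 002 020 022 200 202 220 222
target 000 ∈ {TSO,PSO}

SC:no TSO:yes PSO:yes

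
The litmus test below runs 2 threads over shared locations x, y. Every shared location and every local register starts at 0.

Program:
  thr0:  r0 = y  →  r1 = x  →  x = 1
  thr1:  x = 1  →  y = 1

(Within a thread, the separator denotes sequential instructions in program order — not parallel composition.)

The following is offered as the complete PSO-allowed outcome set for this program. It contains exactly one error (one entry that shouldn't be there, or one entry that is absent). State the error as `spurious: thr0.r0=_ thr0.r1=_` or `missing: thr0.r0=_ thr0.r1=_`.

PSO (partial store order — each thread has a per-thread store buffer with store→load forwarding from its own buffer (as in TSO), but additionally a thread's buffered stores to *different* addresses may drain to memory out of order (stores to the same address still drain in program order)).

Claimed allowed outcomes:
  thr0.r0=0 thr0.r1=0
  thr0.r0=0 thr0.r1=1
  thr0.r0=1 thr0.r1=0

missing: thr0.r0=1 thr0.r1=1

outcome vector order: (thr0.r0,thr0.r1)
under PSO → <0 0>; <0 1>; <1 0>; <1 1>
PSO∖claimed = {<1 1>}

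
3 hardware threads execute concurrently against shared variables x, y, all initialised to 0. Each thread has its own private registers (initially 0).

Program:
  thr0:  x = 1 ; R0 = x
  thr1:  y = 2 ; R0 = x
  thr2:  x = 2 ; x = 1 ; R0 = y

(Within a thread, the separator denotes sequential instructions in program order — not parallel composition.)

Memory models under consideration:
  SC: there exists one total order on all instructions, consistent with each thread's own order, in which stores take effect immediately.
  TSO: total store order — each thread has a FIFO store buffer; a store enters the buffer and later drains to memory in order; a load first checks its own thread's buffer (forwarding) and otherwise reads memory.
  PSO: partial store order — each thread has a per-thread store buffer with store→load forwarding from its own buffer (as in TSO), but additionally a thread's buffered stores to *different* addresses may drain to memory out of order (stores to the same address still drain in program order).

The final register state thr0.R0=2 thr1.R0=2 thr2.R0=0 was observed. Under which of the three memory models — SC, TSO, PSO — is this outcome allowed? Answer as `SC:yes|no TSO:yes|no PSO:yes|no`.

SC:no TSO:yes PSO:yes

outcome vector order: (thr0.R0,thr1.R0,thr2.R0)
SC: 8 outcomes — {102 110 112 122 202 210 212 222}
TSO: 12 outcomes — {100 102 110 112 120 122 200 202 210 212 220 222}
PSO: 12 outcomes — {100 102 110 112 120 122 200 202 210 212 220 222}
target 220 ∈ {TSO,PSO}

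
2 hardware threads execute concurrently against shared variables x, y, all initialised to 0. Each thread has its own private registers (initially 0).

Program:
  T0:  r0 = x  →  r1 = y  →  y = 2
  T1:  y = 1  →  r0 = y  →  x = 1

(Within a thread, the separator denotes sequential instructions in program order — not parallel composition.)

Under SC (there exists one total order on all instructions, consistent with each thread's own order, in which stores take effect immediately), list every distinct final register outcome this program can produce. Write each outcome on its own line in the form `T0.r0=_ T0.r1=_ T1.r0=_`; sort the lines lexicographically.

outcome vector order: (T0.r0,T0.r1,T1.r0)
|SC outcomes| = 5

T0.r0=0 T0.r1=0 T1.r0=1
T0.r0=0 T0.r1=0 T1.r0=2
T0.r0=0 T0.r1=1 T1.r0=1
T0.r0=0 T0.r1=1 T1.r0=2
T0.r0=1 T0.r1=1 T1.r0=1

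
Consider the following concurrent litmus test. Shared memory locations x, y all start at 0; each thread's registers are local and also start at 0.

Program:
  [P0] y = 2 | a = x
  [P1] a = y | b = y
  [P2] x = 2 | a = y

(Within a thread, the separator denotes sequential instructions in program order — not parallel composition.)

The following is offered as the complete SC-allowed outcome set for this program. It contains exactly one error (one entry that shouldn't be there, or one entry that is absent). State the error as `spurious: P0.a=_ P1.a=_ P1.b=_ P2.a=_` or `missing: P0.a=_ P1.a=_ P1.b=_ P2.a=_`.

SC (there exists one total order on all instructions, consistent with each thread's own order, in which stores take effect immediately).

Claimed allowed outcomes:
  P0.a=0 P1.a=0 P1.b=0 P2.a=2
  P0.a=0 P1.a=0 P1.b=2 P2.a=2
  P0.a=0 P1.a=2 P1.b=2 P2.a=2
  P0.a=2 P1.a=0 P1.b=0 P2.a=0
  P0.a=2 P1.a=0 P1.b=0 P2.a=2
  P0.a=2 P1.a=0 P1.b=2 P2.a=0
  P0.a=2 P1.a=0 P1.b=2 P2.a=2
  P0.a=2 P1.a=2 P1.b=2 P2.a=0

outcome vector order: (P0.a,P1.a,P1.b,P2.a)
under SC → 0002; 0022; 0222; 2000; 2002; 2020; 2022; 2220; 2222
SC∖claimed = {2222}

missing: P0.a=2 P1.a=2 P1.b=2 P2.a=2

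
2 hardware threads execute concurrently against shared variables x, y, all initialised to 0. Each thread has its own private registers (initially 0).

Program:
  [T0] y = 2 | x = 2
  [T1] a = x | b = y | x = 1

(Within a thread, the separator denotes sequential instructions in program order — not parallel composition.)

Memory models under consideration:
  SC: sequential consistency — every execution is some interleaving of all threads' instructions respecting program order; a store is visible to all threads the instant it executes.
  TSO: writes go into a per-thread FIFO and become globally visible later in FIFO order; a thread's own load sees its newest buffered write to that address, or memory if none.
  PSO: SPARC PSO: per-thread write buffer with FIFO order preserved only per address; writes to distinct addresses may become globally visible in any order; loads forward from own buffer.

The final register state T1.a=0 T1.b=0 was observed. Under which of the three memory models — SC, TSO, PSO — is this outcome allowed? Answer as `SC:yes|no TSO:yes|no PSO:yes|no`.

outcome vector order: (T1.a,T1.b)
under SC → 0/0; 0/2; 2/2
under TSO → 0/0; 0/2; 2/2
under PSO → 0/0; 0/2; 2/0; 2/2
target 0/0 ∈ {SC,TSO,PSO}

SC:yes TSO:yes PSO:yes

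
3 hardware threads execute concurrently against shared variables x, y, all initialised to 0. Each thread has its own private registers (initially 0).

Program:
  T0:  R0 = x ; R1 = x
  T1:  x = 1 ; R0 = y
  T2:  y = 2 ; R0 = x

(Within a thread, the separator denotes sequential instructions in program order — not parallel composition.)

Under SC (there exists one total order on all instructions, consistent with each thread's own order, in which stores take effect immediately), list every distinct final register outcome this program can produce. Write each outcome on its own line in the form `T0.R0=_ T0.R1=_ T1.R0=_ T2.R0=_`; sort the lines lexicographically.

T0.R0=0 T0.R1=0 T1.R0=0 T2.R0=1
T0.R0=0 T0.R1=0 T1.R0=2 T2.R0=0
T0.R0=0 T0.R1=0 T1.R0=2 T2.R0=1
T0.R0=0 T0.R1=1 T1.R0=0 T2.R0=1
T0.R0=0 T0.R1=1 T1.R0=2 T2.R0=0
T0.R0=0 T0.R1=1 T1.R0=2 T2.R0=1
T0.R0=1 T0.R1=1 T1.R0=0 T2.R0=1
T0.R0=1 T0.R1=1 T1.R0=2 T2.R0=0
T0.R0=1 T0.R1=1 T1.R0=2 T2.R0=1

outcome vector order: (T0.R0,T0.R1,T1.R0,T2.R0)
|SC outcomes| = 9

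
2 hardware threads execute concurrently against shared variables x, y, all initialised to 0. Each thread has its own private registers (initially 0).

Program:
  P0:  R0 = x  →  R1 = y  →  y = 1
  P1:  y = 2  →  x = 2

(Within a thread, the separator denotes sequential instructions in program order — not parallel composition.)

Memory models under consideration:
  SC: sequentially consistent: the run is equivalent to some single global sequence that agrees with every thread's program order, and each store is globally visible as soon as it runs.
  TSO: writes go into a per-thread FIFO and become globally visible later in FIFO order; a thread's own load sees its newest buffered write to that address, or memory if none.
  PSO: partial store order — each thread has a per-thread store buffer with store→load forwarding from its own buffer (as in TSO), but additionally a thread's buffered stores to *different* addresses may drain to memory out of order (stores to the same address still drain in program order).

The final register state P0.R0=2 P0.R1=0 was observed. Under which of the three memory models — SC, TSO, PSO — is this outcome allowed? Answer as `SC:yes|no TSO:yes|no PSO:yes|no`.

outcome vector order: (P0.R0,P0.R1)
[SC] allowed = {0/0; 0/2; 2/2}
[TSO] allowed = {0/0; 0/2; 2/2}
[PSO] allowed = {0/0; 0/2; 2/0; 2/2}
target 2/0 ∈ {PSO}

SC:no TSO:no PSO:yes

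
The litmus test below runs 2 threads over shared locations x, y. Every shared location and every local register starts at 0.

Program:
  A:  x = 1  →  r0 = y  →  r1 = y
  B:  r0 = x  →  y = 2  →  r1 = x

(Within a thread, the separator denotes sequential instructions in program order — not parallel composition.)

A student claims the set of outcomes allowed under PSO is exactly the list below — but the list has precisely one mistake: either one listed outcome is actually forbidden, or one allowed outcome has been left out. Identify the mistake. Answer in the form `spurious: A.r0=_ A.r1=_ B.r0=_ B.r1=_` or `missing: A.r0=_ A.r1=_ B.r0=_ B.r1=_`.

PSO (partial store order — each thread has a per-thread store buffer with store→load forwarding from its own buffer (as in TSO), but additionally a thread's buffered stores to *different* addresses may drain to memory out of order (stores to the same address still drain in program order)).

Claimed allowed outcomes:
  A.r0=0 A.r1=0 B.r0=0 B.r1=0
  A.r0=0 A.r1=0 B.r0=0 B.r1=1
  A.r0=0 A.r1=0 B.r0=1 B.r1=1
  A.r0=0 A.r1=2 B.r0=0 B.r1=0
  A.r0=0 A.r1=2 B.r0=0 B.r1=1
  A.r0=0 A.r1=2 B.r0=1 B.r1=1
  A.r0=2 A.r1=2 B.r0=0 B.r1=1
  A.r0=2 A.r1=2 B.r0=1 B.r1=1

missing: A.r0=2 A.r1=2 B.r0=0 B.r1=0

outcome vector order: (A.r0,A.r1,B.r0,B.r1)
PSO: 9 outcomes — {0/0/0/0; 0/0/0/1; 0/0/1/1; 0/2/0/0; 0/2/0/1; 0/2/1/1; 2/2/0/0; 2/2/0/1; 2/2/1/1}
PSO∖claimed = {2/2/0/0}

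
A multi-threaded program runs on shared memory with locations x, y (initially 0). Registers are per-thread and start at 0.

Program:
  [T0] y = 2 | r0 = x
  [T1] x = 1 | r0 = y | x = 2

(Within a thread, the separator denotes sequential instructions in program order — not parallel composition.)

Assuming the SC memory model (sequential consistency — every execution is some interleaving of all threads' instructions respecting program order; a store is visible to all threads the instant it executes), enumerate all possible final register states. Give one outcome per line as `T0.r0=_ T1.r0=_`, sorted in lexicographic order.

T0.r0=0 T1.r0=2
T0.r0=1 T1.r0=0
T0.r0=1 T1.r0=2
T0.r0=2 T1.r0=0
T0.r0=2 T1.r0=2

outcome vector order: (T0.r0,T1.r0)
|SC outcomes| = 5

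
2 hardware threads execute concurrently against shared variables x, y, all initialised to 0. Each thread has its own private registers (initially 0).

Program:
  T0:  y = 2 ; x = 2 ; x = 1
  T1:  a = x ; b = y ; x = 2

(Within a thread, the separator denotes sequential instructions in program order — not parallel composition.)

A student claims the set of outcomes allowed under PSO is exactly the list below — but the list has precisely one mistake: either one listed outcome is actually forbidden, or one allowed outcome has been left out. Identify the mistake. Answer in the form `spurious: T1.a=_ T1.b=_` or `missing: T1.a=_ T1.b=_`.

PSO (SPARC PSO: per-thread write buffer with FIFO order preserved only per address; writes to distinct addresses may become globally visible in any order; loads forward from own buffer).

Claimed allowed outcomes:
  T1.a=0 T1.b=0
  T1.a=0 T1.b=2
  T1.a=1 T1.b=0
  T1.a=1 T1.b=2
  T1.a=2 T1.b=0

outcome vector order: (T1.a,T1.b)
[PSO] allowed = {<0 0> <0 2> <1 0> <1 2> <2 0> <2 2>}
PSO∖claimed = {<2 2>}

missing: T1.a=2 T1.b=2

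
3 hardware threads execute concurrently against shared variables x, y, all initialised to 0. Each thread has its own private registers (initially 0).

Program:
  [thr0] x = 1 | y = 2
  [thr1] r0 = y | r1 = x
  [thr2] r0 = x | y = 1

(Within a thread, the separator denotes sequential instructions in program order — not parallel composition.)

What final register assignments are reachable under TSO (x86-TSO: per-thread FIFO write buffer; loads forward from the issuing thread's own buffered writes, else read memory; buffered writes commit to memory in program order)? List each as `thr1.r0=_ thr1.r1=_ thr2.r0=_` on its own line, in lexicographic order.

outcome vector order: (thr1.r0,thr1.r1,thr2.r0)
|TSO outcomes| = 9

thr1.r0=0 thr1.r1=0 thr2.r0=0
thr1.r0=0 thr1.r1=0 thr2.r0=1
thr1.r0=0 thr1.r1=1 thr2.r0=0
thr1.r0=0 thr1.r1=1 thr2.r0=1
thr1.r0=1 thr1.r1=0 thr2.r0=0
thr1.r0=1 thr1.r1=1 thr2.r0=0
thr1.r0=1 thr1.r1=1 thr2.r0=1
thr1.r0=2 thr1.r1=1 thr2.r0=0
thr1.r0=2 thr1.r1=1 thr2.r0=1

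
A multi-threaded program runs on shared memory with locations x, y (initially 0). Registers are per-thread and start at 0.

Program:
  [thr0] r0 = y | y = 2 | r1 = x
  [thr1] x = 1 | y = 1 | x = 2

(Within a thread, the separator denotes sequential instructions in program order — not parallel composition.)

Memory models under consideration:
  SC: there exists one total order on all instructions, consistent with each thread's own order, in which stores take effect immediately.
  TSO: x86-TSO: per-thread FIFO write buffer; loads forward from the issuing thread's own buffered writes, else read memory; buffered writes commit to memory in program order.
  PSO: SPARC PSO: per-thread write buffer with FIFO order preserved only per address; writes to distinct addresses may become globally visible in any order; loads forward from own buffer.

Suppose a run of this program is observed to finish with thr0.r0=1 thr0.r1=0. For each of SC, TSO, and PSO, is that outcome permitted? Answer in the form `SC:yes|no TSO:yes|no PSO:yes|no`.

outcome vector order: (thr0.r0,thr0.r1)
SC (5): <0 0> <0 1> <0 2> <1 1> <1 2>
TSO (5): <0 0> <0 1> <0 2> <1 1> <1 2>
PSO (6): <0 0> <0 1> <0 2> <1 0> <1 1> <1 2>
target <1 0> ∈ {PSO}

SC:no TSO:no PSO:yes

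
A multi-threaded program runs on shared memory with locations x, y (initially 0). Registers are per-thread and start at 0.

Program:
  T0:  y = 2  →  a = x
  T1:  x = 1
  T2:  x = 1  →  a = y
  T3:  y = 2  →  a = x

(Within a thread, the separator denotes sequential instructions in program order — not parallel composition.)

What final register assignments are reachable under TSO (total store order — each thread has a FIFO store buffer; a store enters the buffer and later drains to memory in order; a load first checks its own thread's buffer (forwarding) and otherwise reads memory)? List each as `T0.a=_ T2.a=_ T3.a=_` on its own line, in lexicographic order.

T0.a=0 T2.a=0 T3.a=0
T0.a=0 T2.a=0 T3.a=1
T0.a=0 T2.a=2 T3.a=0
T0.a=0 T2.a=2 T3.a=1
T0.a=1 T2.a=0 T3.a=0
T0.a=1 T2.a=0 T3.a=1
T0.a=1 T2.a=2 T3.a=0
T0.a=1 T2.a=2 T3.a=1

outcome vector order: (T0.a,T2.a,T3.a)
|TSO outcomes| = 8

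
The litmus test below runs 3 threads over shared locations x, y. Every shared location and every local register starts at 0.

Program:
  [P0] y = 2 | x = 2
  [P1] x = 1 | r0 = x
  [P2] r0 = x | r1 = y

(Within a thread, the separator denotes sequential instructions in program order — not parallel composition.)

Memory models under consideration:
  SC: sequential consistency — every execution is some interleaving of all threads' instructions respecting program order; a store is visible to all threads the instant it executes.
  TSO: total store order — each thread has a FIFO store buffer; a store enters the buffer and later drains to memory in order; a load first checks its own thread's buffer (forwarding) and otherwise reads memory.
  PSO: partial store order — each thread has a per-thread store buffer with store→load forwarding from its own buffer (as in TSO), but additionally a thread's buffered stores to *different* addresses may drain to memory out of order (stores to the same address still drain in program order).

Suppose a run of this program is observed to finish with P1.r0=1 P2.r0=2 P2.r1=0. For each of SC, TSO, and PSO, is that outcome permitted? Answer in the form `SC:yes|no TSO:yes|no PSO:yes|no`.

SC:no TSO:no PSO:yes

outcome vector order: (P1.r0,P2.r0,P2.r1)
[SC] allowed = {1/0/0; 1/0/2; 1/1/0; 1/1/2; 1/2/2; 2/0/0; 2/0/2; 2/1/0; 2/1/2; 2/2/2}
[TSO] allowed = {1/0/0; 1/0/2; 1/1/0; 1/1/2; 1/2/2; 2/0/0; 2/0/2; 2/1/0; 2/1/2; 2/2/2}
[PSO] allowed = {1/0/0; 1/0/2; 1/1/0; 1/1/2; 1/2/0; 1/2/2; 2/0/0; 2/0/2; 2/1/0; 2/1/2; 2/2/0; 2/2/2}
target 1/2/0 ∈ {PSO}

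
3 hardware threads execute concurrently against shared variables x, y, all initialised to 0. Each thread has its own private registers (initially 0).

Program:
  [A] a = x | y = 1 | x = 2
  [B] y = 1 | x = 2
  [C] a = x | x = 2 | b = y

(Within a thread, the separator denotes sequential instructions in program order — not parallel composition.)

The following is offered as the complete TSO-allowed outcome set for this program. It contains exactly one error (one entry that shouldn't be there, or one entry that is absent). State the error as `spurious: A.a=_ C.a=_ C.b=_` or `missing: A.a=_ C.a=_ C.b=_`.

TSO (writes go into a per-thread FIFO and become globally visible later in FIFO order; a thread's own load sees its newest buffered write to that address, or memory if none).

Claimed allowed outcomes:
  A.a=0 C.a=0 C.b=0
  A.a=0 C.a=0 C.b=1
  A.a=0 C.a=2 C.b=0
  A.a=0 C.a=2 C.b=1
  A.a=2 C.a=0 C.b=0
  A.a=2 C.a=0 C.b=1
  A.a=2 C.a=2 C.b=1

outcome vector order: (A.a,C.a,C.b)
under TSO → 0/0/0, 0/0/1, 0/2/1, 2/0/0, 2/0/1, 2/2/1
claimed∖TSO = {0/2/0}

spurious: A.a=0 C.a=2 C.b=0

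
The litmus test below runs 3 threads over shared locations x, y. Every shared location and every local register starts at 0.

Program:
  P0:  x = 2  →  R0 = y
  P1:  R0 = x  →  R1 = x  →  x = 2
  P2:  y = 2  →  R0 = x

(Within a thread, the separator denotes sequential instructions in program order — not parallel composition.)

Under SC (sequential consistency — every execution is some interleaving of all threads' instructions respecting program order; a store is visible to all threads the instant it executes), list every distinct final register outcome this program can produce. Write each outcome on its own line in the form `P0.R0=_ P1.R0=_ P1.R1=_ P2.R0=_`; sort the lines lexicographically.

outcome vector order: (P0.R0,P1.R0,P1.R1,P2.R0)
|SC outcomes| = 9

P0.R0=0 P1.R0=0 P1.R1=0 P2.R0=2
P0.R0=0 P1.R0=0 P1.R1=2 P2.R0=2
P0.R0=0 P1.R0=2 P1.R1=2 P2.R0=2
P0.R0=2 P1.R0=0 P1.R1=0 P2.R0=0
P0.R0=2 P1.R0=0 P1.R1=0 P2.R0=2
P0.R0=2 P1.R0=0 P1.R1=2 P2.R0=0
P0.R0=2 P1.R0=0 P1.R1=2 P2.R0=2
P0.R0=2 P1.R0=2 P1.R1=2 P2.R0=0
P0.R0=2 P1.R0=2 P1.R1=2 P2.R0=2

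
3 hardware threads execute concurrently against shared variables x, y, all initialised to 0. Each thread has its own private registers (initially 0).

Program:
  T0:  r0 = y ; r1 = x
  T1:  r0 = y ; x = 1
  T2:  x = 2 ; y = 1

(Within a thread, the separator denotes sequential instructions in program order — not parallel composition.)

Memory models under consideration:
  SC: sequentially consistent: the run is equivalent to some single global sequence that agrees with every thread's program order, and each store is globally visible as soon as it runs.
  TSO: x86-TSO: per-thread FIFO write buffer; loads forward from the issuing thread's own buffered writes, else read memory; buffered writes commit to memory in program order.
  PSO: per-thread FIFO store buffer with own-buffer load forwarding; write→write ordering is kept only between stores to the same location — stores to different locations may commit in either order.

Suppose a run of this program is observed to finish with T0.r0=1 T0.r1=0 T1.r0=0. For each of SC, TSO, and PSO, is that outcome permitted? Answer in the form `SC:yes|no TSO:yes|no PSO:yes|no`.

SC:no TSO:no PSO:yes

outcome vector order: (T0.r0,T0.r1,T1.r0)
under SC → 000 001 010 011 020 021 110 111 120 121
under TSO → 000 001 010 011 020 021 110 111 120 121
under PSO → 000 001 010 011 020 021 100 101 110 111 120 121
target 100 ∈ {PSO}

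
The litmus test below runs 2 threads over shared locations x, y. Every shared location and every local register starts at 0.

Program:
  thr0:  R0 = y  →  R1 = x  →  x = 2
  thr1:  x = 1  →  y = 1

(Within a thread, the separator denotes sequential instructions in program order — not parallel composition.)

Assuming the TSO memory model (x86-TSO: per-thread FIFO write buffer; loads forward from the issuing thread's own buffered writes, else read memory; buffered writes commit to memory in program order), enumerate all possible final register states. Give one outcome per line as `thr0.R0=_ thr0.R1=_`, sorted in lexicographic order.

outcome vector order: (thr0.R0,thr0.R1)
|TSO outcomes| = 3

thr0.R0=0 thr0.R1=0
thr0.R0=0 thr0.R1=1
thr0.R0=1 thr0.R1=1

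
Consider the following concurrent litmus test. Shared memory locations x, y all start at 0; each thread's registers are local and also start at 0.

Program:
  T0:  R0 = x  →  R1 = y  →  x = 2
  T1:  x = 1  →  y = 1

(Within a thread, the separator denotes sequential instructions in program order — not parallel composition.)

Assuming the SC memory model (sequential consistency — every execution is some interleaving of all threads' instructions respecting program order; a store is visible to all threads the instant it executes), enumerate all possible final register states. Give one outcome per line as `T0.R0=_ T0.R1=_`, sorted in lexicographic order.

T0.R0=0 T0.R1=0
T0.R0=0 T0.R1=1
T0.R0=1 T0.R1=0
T0.R0=1 T0.R1=1

outcome vector order: (T0.R0,T0.R1)
|SC outcomes| = 4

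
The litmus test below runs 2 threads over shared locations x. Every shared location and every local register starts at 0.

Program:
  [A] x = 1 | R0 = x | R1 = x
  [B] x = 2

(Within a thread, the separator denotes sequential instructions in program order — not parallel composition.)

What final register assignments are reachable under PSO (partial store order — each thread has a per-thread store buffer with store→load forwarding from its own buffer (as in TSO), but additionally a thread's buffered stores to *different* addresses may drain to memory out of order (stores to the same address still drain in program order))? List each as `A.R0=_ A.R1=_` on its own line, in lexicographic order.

outcome vector order: (A.R0,A.R1)
|PSO outcomes| = 3

A.R0=1 A.R1=1
A.R0=1 A.R1=2
A.R0=2 A.R1=2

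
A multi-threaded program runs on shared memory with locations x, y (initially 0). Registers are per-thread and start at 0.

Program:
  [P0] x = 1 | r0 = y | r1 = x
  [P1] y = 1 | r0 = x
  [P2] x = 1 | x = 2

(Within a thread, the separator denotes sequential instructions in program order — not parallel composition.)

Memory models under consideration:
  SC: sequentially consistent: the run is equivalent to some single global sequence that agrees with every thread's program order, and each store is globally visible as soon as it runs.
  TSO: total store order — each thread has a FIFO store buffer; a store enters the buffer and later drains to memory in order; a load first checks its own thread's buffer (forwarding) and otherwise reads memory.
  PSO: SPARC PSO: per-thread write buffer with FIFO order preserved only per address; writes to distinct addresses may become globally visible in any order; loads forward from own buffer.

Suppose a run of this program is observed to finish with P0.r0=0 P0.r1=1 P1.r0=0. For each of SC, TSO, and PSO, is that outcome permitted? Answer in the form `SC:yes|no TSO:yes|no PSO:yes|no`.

outcome vector order: (P0.r0,P0.r1,P1.r0)
under SC → <0 1 1> <0 1 2> <0 2 1> <0 2 2> <1 1 0> <1 1 1> <1 1 2> <1 2 0> <1 2 1> <1 2 2>
under TSO → <0 1 0> <0 1 1> <0 1 2> <0 2 0> <0 2 1> <0 2 2> <1 1 0> <1 1 1> <1 1 2> <1 2 0> <1 2 1> <1 2 2>
under PSO → <0 1 0> <0 1 1> <0 1 2> <0 2 0> <0 2 1> <0 2 2> <1 1 0> <1 1 1> <1 1 2> <1 2 0> <1 2 1> <1 2 2>
target <0 1 0> ∈ {TSO,PSO}

SC:no TSO:yes PSO:yes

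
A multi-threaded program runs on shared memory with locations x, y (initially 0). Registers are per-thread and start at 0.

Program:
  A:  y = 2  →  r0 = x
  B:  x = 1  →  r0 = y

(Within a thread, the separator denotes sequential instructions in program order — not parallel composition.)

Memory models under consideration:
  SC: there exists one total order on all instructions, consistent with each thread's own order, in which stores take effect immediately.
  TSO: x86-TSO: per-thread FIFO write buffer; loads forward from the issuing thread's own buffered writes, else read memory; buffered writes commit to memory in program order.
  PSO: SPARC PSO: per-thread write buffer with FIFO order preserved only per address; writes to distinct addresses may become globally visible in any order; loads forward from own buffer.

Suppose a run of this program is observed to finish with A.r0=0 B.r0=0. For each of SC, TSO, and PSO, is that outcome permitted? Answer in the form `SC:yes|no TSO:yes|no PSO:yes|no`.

SC:no TSO:yes PSO:yes

outcome vector order: (A.r0,B.r0)
[SC] allowed = {02, 10, 12}
[TSO] allowed = {00, 02, 10, 12}
[PSO] allowed = {00, 02, 10, 12}
target 00 ∈ {TSO,PSO}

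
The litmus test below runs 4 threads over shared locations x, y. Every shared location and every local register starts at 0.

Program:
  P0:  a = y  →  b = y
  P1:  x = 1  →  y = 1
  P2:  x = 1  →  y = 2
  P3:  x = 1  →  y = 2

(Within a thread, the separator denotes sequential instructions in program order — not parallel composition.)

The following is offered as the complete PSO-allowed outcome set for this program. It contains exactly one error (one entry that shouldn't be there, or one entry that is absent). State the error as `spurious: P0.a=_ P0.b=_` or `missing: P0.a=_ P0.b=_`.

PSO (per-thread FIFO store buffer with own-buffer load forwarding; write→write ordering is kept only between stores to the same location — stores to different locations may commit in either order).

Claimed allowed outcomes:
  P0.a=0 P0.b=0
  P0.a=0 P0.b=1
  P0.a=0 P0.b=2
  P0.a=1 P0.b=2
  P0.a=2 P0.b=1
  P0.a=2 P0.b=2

outcome vector order: (P0.a,P0.b)
PSO: 7 outcomes — {<0 0>, <0 1>, <0 2>, <1 1>, <1 2>, <2 1>, <2 2>}
PSO∖claimed = {<1 1>}

missing: P0.a=1 P0.b=1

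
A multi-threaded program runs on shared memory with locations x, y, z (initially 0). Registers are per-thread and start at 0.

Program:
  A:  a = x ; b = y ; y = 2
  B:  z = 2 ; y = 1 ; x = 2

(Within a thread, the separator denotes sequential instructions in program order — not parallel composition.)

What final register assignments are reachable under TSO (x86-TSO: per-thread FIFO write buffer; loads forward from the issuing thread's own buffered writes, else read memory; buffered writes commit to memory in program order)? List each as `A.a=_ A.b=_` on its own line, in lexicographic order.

A.a=0 A.b=0
A.a=0 A.b=1
A.a=2 A.b=1

outcome vector order: (A.a,A.b)
|TSO outcomes| = 3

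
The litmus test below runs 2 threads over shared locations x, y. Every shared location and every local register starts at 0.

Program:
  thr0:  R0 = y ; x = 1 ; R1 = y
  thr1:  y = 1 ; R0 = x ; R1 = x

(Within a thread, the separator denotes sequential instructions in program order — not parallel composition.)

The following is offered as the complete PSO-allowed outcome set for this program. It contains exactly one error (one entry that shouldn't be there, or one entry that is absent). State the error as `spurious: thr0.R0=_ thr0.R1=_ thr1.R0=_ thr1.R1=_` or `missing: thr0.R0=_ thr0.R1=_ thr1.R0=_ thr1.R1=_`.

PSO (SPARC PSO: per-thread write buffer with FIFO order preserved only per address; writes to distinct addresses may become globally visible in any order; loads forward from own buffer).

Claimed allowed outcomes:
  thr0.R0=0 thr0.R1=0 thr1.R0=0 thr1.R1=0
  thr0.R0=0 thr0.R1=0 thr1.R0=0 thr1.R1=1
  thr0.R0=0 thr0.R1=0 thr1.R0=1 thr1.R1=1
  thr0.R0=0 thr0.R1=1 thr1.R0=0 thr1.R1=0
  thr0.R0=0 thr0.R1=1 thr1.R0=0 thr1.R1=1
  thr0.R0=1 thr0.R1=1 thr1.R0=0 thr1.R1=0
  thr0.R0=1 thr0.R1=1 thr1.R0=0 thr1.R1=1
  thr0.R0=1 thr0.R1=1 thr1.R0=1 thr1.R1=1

missing: thr0.R0=0 thr0.R1=1 thr1.R0=1 thr1.R1=1

outcome vector order: (thr0.R0,thr0.R1,thr1.R0,thr1.R1)
[PSO] allowed = {0000, 0001, 0011, 0100, 0101, 0111, 1100, 1101, 1111}
PSO∖claimed = {0111}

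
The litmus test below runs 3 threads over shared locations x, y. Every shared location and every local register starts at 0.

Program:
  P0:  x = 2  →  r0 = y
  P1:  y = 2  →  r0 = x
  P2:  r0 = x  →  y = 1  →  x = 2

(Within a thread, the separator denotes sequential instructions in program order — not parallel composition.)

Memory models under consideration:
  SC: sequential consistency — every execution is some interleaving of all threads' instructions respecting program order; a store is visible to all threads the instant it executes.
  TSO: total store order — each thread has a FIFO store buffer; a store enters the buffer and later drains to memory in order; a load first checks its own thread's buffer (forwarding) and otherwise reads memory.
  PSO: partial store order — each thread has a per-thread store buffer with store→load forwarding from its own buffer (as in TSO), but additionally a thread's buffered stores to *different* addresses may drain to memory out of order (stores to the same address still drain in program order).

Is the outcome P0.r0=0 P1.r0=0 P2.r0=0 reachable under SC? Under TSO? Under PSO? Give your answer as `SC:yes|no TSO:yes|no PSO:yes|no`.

SC:no TSO:yes PSO:yes

outcome vector order: (P0.r0,P1.r0,P2.r0)
[SC] allowed = {(0,2,0) (0,2,2) (1,0,0) (1,0,2) (1,2,0) (1,2,2) (2,0,0) (2,0,2) (2,2,0) (2,2,2)}
[TSO] allowed = {(0,0,0) (0,0,2) (0,2,0) (0,2,2) (1,0,0) (1,0,2) (1,2,0) (1,2,2) (2,0,0) (2,0,2) (2,2,0) (2,2,2)}
[PSO] allowed = {(0,0,0) (0,0,2) (0,2,0) (0,2,2) (1,0,0) (1,0,2) (1,2,0) (1,2,2) (2,0,0) (2,0,2) (2,2,0) (2,2,2)}
target (0,0,0) ∈ {TSO,PSO}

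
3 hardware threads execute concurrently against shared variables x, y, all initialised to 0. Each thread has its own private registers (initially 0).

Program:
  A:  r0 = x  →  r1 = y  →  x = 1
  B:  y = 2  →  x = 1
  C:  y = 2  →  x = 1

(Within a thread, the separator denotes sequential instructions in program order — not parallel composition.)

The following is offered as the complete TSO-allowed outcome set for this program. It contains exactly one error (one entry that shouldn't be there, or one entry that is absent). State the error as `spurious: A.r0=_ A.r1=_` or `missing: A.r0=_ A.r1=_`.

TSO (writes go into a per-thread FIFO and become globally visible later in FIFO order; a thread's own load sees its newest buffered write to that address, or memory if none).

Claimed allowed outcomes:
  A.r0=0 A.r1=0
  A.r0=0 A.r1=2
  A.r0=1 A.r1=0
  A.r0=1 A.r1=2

spurious: A.r0=1 A.r1=0

outcome vector order: (A.r0,A.r1)
[TSO] allowed = {00, 02, 12}
claimed∖TSO = {10}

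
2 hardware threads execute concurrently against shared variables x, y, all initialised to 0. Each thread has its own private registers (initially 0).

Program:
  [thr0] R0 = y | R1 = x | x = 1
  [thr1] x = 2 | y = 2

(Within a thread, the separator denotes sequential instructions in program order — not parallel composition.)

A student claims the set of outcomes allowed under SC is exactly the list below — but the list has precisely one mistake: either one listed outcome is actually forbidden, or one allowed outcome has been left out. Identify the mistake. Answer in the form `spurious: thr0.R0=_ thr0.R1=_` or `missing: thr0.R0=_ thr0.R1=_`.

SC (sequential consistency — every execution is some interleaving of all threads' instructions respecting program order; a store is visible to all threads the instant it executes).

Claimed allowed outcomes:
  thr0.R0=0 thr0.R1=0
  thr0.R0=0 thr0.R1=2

outcome vector order: (thr0.R0,thr0.R1)
under SC → 0/0, 0/2, 2/2
SC∖claimed = {2/2}

missing: thr0.R0=2 thr0.R1=2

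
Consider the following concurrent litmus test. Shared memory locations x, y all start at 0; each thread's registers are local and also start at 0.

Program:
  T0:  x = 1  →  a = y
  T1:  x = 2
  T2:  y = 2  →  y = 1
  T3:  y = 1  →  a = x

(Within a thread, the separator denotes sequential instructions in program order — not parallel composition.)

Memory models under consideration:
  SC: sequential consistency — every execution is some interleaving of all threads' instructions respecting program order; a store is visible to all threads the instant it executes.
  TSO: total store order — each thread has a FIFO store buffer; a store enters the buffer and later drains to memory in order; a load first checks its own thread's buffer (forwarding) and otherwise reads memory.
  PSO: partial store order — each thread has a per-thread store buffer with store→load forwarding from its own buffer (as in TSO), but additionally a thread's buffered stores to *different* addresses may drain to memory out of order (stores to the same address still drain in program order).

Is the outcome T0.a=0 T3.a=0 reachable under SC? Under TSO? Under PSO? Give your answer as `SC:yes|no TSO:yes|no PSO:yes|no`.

SC:no TSO:yes PSO:yes

outcome vector order: (T0.a,T3.a)
[SC] allowed = {0/1, 0/2, 1/0, 1/1, 1/2, 2/0, 2/1, 2/2}
[TSO] allowed = {0/0, 0/1, 0/2, 1/0, 1/1, 1/2, 2/0, 2/1, 2/2}
[PSO] allowed = {0/0, 0/1, 0/2, 1/0, 1/1, 1/2, 2/0, 2/1, 2/2}
target 0/0 ∈ {TSO,PSO}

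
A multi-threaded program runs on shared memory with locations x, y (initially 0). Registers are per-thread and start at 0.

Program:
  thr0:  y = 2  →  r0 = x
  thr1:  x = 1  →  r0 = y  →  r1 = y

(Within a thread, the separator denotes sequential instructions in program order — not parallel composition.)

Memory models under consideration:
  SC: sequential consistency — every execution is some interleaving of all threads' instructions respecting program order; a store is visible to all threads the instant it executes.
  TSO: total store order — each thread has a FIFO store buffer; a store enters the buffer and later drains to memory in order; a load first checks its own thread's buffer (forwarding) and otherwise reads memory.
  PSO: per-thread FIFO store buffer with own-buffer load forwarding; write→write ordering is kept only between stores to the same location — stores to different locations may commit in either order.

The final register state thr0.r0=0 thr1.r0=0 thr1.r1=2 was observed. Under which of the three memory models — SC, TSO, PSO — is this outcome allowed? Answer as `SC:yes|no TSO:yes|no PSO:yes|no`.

SC:no TSO:yes PSO:yes

outcome vector order: (thr0.r0,thr1.r0,thr1.r1)
SC (4): (0,2,2) (1,0,0) (1,0,2) (1,2,2)
TSO (6): (0,0,0) (0,0,2) (0,2,2) (1,0,0) (1,0,2) (1,2,2)
PSO (6): (0,0,0) (0,0,2) (0,2,2) (1,0,0) (1,0,2) (1,2,2)
target (0,0,2) ∈ {TSO,PSO}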